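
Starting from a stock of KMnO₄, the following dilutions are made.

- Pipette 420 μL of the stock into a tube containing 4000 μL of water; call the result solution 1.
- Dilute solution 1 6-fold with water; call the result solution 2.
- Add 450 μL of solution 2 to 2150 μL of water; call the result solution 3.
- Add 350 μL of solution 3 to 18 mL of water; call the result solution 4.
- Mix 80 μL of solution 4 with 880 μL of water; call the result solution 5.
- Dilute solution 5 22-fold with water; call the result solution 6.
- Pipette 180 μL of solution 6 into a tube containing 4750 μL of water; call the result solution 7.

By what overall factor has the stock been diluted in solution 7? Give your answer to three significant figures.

1.38 × 10^8

Step 1: 420 μL + 4000 μL = 4420 μL total → factor 4420/420 = 10.524
Step 2: 6-fold → factor 6
Step 3: 450 μL + 2150 μL = 2600 μL total → factor 2600/450 = 5.7778
Step 4: 350 μL + 18 mL = 18350 μL total → factor 18350/350 = 52.429
Step 5: 80 μL + 880 μL = 960 μL total → factor 960/80 = 12
Step 6: 22-fold → factor 22
Step 7: 180 μL + 4750 μL = 4930 μL total → factor 4930/180 = 27.389
Overall dilution factor = 10.524 × 6 × 5.7778 × 52.429 × 12 × 22 × 27.389 = 1.383 × 10^8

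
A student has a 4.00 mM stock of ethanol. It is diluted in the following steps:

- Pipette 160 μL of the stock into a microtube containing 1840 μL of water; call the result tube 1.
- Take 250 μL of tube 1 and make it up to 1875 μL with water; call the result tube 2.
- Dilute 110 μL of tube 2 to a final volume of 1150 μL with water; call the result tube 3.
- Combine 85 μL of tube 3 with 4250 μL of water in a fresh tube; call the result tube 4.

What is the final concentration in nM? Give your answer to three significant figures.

80.0 nM

Step 1: 160 μL + 1840 μL = 2000 μL total → factor 2000/160 = 12.5
Step 2: 250 μL brought to 1875 μL → factor 1875/250 = 7.5
Step 3: 110 μL brought to 1150 μL → factor 1150/110 = 10.455
Step 4: 85 μL + 4250 μL = 4335 μL total → factor 4335/85 = 51
Overall dilution factor = 12.5 × 7.5 × 10.455 × 51 = 49986
Final = 4.00 mM / 49986 = 8.002 × 10^-5 mM = 80.0 nM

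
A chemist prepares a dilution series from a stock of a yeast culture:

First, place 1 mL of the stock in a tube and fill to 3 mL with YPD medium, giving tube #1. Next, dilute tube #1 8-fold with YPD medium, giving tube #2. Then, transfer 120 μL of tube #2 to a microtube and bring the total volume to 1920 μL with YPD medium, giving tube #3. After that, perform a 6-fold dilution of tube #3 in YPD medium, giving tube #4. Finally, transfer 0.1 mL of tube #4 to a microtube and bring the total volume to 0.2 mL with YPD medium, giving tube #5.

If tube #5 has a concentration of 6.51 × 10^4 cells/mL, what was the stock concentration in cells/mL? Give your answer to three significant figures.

3.00 × 10^8 cells/mL

Step 1: 1 mL brought to 3 mL → factor 3/1 = 3
Step 2: 8-fold → factor 8
Step 3: 120 μL brought to 1920 μL → factor 1920/120 = 16
Step 4: 6-fold → factor 6
Step 5: 0.1 mL brought to 0.2 mL → factor 0.2/0.1 = 2
Overall dilution factor = 3 × 8 × 16 × 6 × 2 = 4608
Stock = 6.51 × 10^4 cells/mL × 4608 = 3.00 × 10^8 cells/mL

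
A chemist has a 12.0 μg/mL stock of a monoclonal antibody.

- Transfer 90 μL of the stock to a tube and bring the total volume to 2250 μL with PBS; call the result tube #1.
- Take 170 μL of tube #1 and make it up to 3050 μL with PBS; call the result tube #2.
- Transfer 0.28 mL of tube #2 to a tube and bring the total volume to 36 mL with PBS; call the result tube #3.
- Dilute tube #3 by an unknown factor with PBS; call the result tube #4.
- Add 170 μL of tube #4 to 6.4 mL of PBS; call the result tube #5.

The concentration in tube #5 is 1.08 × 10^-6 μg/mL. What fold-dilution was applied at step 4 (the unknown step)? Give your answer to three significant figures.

Step 1: 90 μL brought to 2250 μL → factor 2250/90 = 25
Step 2: 170 μL brought to 3050 μL → factor 3050/170 = 17.941
Step 3: 0.28 mL brought to 36 mL → factor 36/0.28 = 128.57
Step 4: unknown factor x
Step 5: 170 μL + 6.4 mL = 6570 μL total → factor 6570/170 = 38.647
Product of known-step factors = 2.2287 × 10^6
Overall factor = 12.0 μg/mL / (1.08 × 10^-6 μg/mL) = 1.1111 × 10^7
x = 1.1111 × 10^7 / 2.2287 × 10^6 = 4.99

4.99-fold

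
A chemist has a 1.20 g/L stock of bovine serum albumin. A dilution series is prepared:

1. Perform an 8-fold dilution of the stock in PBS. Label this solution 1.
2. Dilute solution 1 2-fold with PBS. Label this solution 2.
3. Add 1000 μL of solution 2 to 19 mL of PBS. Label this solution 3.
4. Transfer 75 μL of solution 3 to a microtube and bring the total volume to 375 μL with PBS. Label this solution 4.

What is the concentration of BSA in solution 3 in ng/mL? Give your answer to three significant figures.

3.75 × 10^3 ng/mL

Step 1: 8-fold → factor 8
Step 2: 2-fold → factor 2
Step 3: 1000 μL + 19 mL = 20000 μL total → factor 20000/1000 = 20
Dilution factor through solution 3 = 8 × 2 × 20 = 320
[solution 3] = 1.20 g/L / 320 = 0.003750 g/L = 3.75 × 10^3 ng/mL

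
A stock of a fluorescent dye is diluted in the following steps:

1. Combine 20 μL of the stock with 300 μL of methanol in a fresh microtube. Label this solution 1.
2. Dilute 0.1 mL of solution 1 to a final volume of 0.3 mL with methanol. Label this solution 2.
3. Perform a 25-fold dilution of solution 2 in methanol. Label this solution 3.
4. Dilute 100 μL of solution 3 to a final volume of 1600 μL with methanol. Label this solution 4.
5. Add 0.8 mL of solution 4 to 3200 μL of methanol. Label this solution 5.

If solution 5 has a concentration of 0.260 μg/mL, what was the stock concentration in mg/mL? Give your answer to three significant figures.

25.0 mg/mL

Step 1: 20 μL + 300 μL = 320 μL total → factor 320/20 = 16
Step 2: 0.1 mL brought to 0.3 mL → factor 0.3/0.1 = 3
Step 3: 25-fold → factor 25
Step 4: 100 μL brought to 1600 μL → factor 1600/100 = 16
Step 5: 0.8 mL + 3200 μL = 4 mL total → factor 4/0.8 = 5
Overall dilution factor = 16 × 3 × 25 × 16 × 5 = 96000
Stock = 0.260 μg/mL × 96000 = 2.496 × 10^4 μg/mL = 25.0 mg/mL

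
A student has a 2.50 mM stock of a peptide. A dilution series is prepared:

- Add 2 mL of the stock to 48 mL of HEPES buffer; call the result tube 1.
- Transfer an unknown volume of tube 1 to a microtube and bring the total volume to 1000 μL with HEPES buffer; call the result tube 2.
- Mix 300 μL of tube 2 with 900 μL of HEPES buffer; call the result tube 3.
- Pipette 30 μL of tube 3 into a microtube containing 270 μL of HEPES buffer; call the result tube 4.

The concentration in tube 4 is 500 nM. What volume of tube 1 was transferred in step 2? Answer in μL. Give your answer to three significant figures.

Step 1: 2 mL + 48 mL = 50 mL total → factor 50/2 = 25
Step 2: v brought to 1000 μL → factor = 1000 μL/v
Step 3: 300 μL + 900 μL = 1200 μL total → factor 1200/300 = 4
Step 4: 30 μL + 270 μL = 300 μL total → factor 300/30 = 10
Product of known-step factors = 1000
Overall factor = 2.50 mM / (500 nM) = 5000
Step-2 factor = 5000 / 1000 = 5
v = 1000 μL / 5 = 200 μL

200 μL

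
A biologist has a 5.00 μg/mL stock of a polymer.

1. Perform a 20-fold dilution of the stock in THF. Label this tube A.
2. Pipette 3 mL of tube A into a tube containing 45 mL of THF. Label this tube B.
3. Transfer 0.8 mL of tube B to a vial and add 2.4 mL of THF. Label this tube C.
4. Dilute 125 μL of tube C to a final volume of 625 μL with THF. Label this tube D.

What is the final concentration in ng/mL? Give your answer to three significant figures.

Step 1: 20-fold → factor 20
Step 2: 3 mL + 45 mL = 48 mL total → factor 48/3 = 16
Step 3: 0.8 mL + 2.4 mL = 3.2 mL total → factor 3.2/0.8 = 4
Step 4: 125 μL brought to 625 μL → factor 625/125 = 5
Overall dilution factor = 20 × 16 × 4 × 5 = 6400
Final = 5.00 μg/mL / 6400 = 0.0007813 μg/mL = 0.781 ng/mL

0.781 ng/mL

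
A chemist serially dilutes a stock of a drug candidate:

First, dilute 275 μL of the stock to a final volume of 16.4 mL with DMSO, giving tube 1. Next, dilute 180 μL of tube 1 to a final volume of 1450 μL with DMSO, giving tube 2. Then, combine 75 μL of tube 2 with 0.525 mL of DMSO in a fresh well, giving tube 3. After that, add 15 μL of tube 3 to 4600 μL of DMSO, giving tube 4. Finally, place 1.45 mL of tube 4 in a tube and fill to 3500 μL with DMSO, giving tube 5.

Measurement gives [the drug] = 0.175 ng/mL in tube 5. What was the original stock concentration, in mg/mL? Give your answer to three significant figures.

0.499 mg/mL

Step 1: 275 μL brought to 16.4 mL → factor 16400/275 = 59.636
Step 2: 180 μL brought to 1450 μL → factor 1450/180 = 8.0556
Step 3: 75 μL + 0.525 mL = 600 μL total → factor 600/75 = 8
Step 4: 15 μL + 4600 μL = 4615 μL total → factor 4615/15 = 307.67
Step 5: 1.45 mL brought to 3500 μL → factor 3.5/1.45 = 2.4138
Overall dilution factor = 59.636 × 8.0556 × 8 × 307.67 × 2.4138 = 2.8542 × 10^6
Stock = 0.175 ng/mL × 2.8542 × 10^6 = 4.995 × 10^5 ng/mL = 0.499 mg/mL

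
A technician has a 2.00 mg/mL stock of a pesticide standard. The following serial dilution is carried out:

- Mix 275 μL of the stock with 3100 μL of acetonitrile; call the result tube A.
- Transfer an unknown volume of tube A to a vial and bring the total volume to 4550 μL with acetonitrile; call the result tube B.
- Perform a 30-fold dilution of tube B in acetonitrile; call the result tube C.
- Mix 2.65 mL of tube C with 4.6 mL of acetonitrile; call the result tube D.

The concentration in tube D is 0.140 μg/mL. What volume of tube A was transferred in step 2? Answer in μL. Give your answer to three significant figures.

Step 1: 275 μL + 3100 μL = 3375 μL total → factor 3375/275 = 12.273
Step 2: v brought to 4550 μL → factor = 4550 μL/v
Step 3: 30-fold → factor 30
Step 4: 2.65 mL + 4.6 mL = 7.25 mL total → factor 7.25/2.65 = 2.7358
Product of known-step factors = 1007.3
Overall factor = 2.00 mg/mL / (0.140 μg/mL) = 14286
Step-2 factor = 14286 / 1007.3 = 14.182
v = 4550 μL / 14.182 = 321 μL

321 μL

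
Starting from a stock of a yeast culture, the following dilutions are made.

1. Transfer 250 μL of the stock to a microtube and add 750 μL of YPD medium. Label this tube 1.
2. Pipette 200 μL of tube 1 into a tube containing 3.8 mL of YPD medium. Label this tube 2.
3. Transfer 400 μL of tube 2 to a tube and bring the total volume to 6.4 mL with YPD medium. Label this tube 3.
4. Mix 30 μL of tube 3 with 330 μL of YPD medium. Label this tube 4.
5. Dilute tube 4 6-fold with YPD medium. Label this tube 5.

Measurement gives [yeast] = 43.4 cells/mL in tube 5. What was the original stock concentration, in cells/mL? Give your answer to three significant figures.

Step 1: 250 μL + 750 μL = 1000 μL total → factor 1000/250 = 4
Step 2: 200 μL + 3.8 mL = 4000 μL total → factor 4000/200 = 20
Step 3: 400 μL brought to 6.4 mL → factor 6400/400 = 16
Step 4: 30 μL + 330 μL = 360 μL total → factor 360/30 = 12
Step 5: 6-fold → factor 6
Overall dilution factor = 4 × 20 × 16 × 12 × 6 = 92160
Stock = 43.4 cells/mL × 92160 = 4.00 × 10^6 cells/mL

4.00 × 10^6 cells/mL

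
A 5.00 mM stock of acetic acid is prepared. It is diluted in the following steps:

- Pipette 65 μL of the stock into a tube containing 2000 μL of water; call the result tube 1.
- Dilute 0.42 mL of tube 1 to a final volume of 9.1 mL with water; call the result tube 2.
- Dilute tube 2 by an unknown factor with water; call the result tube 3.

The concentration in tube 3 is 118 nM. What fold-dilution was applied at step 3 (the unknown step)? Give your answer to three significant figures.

61.6-fold

Step 1: 65 μL + 2000 μL = 2065 μL total → factor 2065/65 = 31.769
Step 2: 0.42 mL brought to 9.1 mL → factor 9.1/0.42 = 21.667
Step 3: unknown factor x
Product of known-step factors = 688.33
Overall factor = 5.00 mM / (118 nM) = 42373
x = 42373 / 688.33 = 61.6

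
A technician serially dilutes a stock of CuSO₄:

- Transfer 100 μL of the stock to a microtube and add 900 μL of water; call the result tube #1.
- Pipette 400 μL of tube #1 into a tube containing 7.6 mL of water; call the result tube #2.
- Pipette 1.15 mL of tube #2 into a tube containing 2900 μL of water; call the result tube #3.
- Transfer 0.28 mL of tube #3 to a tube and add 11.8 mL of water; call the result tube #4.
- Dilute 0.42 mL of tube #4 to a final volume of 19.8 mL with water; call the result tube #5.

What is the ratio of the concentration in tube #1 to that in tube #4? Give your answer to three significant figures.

3.04 × 10^3

Step 1: 100 μL + 900 μL = 1000 μL total → factor 1000/100 = 10
Step 2: 400 μL + 7.6 mL = 8000 μL total → factor 8000/400 = 20
Step 3: 1.15 mL + 2900 μL = 4.05 mL total → factor 4.05/1.15 = 3.5217
Step 4: 0.28 mL + 11.8 mL = 12.08 mL total → factor 12.08/0.28 = 43.143
Dilution factor to tube #1 = 10; to tube #4 = 30388
[tube #1]/[tube #4] = (factor to tube #4)/(factor to tube #1) = 30388/10 = 3.04 × 10^3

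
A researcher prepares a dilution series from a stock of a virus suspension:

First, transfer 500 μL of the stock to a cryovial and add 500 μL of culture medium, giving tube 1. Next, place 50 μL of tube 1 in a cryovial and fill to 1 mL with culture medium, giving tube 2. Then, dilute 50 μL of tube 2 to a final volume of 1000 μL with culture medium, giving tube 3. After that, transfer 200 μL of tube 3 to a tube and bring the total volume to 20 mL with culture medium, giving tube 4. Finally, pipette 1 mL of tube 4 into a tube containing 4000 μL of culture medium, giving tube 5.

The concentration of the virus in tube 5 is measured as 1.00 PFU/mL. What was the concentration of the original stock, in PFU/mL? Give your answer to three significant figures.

4.00 × 10^5 PFU/mL

Step 1: 500 μL + 500 μL = 1000 μL total → factor 1000/500 = 2
Step 2: 50 μL brought to 1 mL → factor 1000/50 = 20
Step 3: 50 μL brought to 1000 μL → factor 1000/50 = 20
Step 4: 200 μL brought to 20 mL → factor 20000/200 = 100
Step 5: 1 mL + 4000 μL = 5 mL total → factor 5/1 = 5
Overall dilution factor = 2 × 20 × 20 × 100 × 5 = 4 × 10^5
Stock = 1.00 PFU/mL × 4 × 10^5 = 4.00 × 10^5 PFU/mL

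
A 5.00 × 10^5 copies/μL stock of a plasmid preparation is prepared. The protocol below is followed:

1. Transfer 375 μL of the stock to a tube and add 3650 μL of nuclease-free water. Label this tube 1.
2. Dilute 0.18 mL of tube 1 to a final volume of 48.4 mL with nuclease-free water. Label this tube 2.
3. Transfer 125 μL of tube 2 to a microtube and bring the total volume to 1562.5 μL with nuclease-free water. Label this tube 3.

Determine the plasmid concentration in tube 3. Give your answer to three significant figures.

Step 1: 375 μL + 3650 μL = 4025 μL total → factor 4025/375 = 10.733
Step 2: 0.18 mL brought to 48.4 mL → factor 48.4/0.18 = 268.89
Step 3: 125 μL brought to 1562.5 μL → factor 1562.5/125 = 12.5
Overall dilution factor = 10.733 × 268.89 × 12.5 = 36076
Final = 5.00 × 10^5 copies/μL / 36076 = 13.9 copies/μL

13.9 copies/μL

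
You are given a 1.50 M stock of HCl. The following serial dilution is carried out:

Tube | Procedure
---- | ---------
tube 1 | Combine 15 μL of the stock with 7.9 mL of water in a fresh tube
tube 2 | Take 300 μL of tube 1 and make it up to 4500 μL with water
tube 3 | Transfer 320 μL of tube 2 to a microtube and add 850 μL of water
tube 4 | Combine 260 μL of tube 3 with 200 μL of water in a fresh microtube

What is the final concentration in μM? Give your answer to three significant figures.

Step 1: 15 μL + 7.9 mL = 7915 μL total → factor 7915/15 = 527.67
Step 2: 300 μL brought to 4500 μL → factor 4500/300 = 15
Step 3: 320 μL + 850 μL = 1170 μL total → factor 1170/320 = 3.6562
Step 4: 260 μL + 200 μL = 460 μL total → factor 460/260 = 1.7692
Overall dilution factor = 527.67 × 15 × 3.6562 × 1.7692 = 51200
Final = 1.50 M / 51200 = 2.930 × 10^-5 M = 29.3 μM

29.3 μM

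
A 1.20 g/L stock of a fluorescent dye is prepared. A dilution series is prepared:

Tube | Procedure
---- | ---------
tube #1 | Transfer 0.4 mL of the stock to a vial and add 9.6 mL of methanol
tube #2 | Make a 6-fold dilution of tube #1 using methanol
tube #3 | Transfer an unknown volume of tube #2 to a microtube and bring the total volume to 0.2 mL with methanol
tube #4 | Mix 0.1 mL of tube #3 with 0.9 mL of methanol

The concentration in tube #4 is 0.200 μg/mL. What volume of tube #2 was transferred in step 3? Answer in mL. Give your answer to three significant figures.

0.0500 mL

Step 1: 0.4 mL + 9.6 mL = 10 mL total → factor 10/0.4 = 25
Step 2: 6-fold → factor 6
Step 3: v brought to 0.2 mL → factor = 0.2 mL/v
Step 4: 0.1 mL + 0.9 mL = 1 mL total → factor 1/0.1 = 10
Product of known-step factors = 1500
Overall factor = 1.20 g/L / (0.200 μg/mL) = 6000
Step-3 factor = 6000 / 1500 = 4
v = 0.2 mL / 4 = 0.0500 mL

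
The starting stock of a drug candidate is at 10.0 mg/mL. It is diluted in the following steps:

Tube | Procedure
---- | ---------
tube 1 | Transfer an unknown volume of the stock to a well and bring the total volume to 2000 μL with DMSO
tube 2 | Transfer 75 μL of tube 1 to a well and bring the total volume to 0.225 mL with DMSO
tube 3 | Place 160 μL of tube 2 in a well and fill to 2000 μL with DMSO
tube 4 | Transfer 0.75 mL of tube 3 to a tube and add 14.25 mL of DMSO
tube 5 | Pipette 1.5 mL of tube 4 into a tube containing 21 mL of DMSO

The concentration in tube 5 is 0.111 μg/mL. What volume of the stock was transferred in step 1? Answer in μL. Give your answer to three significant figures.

250 μL

Step 1: v brought to 2000 μL → factor = 2000 μL/v
Step 2: 75 μL brought to 0.225 mL → factor 225/75 = 3
Step 3: 160 μL brought to 2000 μL → factor 2000/160 = 12.5
Step 4: 0.75 mL + 14.25 mL = 15 mL total → factor 15/0.75 = 20
Step 5: 1.5 mL + 21 mL = 22.5 mL total → factor 22.5/1.5 = 15
Product of known-step factors = 11250
Overall factor = 10.0 mg/mL / (0.111 μg/mL) = 90090
Step-1 factor = 90090 / 11250 = 8.008
v = 2000 μL / 8.008 = 250 μL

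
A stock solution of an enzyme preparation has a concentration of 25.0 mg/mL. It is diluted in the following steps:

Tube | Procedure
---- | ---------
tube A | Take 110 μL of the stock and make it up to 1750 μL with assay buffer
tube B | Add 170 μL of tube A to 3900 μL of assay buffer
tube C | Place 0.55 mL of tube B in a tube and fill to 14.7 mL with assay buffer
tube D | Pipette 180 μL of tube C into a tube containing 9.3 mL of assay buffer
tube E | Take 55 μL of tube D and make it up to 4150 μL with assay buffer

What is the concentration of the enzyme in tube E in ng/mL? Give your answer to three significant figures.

Step 1: 110 μL brought to 1750 μL → factor 1750/110 = 15.909
Step 2: 170 μL + 3900 μL = 4070 μL total → factor 4070/170 = 23.941
Step 3: 0.55 mL brought to 14.7 mL → factor 14.7/0.55 = 26.727
Step 4: 180 μL + 9.3 mL = 9480 μL total → factor 9480/180 = 52.667
Step 5: 55 μL brought to 4150 μL → factor 4150/55 = 75.455
Overall dilution factor = 15.909 × 23.941 × 26.727 × 52.667 × 75.455 = 4.0454 × 10^7
Final = 25.0 mg/mL / 4.0454 × 10^7 = 6.180 × 10^-7 mg/mL = 0.618 ng/mL

0.618 ng/mL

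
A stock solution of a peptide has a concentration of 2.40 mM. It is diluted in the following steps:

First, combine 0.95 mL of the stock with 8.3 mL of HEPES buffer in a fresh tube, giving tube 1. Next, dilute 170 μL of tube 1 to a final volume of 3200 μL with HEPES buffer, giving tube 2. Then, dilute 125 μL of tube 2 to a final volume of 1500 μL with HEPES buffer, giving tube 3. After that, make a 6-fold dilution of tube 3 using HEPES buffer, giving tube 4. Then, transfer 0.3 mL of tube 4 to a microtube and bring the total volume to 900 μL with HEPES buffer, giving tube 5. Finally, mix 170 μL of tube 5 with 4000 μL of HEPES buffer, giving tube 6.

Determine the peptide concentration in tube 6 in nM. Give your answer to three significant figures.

2.47 nM

Step 1: 0.95 mL + 8.3 mL = 9.25 mL total → factor 9.25/0.95 = 9.7368
Step 2: 170 μL brought to 3200 μL → factor 3200/170 = 18.824
Step 3: 125 μL brought to 1500 μL → factor 1500/125 = 12
Step 4: 6-fold → factor 6
Step 5: 0.3 mL brought to 900 μL → factor 0.9/0.3 = 3
Step 6: 170 μL + 4000 μL = 4170 μL total → factor 4170/170 = 24.529
Overall dilution factor = 9.7368 × 18.824 × 12 × 6 × 3 × 24.529 = 9.7109 × 10^5
Final = 2.40 mM / 9.7109 × 10^5 = 2.471 × 10^-6 mM = 2.47 nM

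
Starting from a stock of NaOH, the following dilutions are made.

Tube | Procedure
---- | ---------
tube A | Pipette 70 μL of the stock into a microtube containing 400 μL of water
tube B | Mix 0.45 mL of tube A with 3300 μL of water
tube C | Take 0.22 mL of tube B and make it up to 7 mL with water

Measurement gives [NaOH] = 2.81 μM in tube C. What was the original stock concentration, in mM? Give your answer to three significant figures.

Step 1: 70 μL + 400 μL = 470 μL total → factor 470/70 = 6.7143
Step 2: 0.45 mL + 3300 μL = 3.75 mL total → factor 3.75/0.45 = 8.3333
Step 3: 0.22 mL brought to 7 mL → factor 7/0.22 = 31.818
Overall dilution factor = 6.7143 × 8.3333 × 31.818 = 1780.3
Stock = 2.81 μM × 1780.3 = 5003 μM = 5.00 mM

5.00 mM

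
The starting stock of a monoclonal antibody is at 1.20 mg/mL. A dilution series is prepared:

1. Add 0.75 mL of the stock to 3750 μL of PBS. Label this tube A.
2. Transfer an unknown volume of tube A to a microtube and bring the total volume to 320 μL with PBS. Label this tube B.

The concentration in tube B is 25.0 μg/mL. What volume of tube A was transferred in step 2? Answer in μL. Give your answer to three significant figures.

Step 1: 0.75 mL + 3750 μL = 4.5 mL total → factor 4.5/0.75 = 6
Step 2: v brought to 320 μL → factor = 320 μL/v
Product of known-step factors = 6
Overall factor = 1.20 mg/mL / (25.0 μg/mL) = 48
Step-2 factor = 48 / 6 = 8
v = 320 μL / 8 = 40.0 μL

40.0 μL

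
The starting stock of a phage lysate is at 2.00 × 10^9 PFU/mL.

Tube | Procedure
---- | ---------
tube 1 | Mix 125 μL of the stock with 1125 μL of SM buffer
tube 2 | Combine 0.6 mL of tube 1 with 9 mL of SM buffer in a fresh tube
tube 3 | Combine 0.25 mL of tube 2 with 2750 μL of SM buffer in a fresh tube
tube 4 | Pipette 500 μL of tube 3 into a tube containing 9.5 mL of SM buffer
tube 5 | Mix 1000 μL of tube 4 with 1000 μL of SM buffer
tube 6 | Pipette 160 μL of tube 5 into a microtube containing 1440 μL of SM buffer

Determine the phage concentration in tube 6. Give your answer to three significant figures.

2.60 × 10^3 PFU/mL

Step 1: 125 μL + 1125 μL = 1250 μL total → factor 1250/125 = 10
Step 2: 0.6 mL + 9 mL = 9.6 mL total → factor 9.6/0.6 = 16
Step 3: 0.25 mL + 2750 μL = 3 mL total → factor 3/0.25 = 12
Step 4: 500 μL + 9.5 mL = 10000 μL total → factor 10000/500 = 20
Step 5: 1000 μL + 1000 μL = 2000 μL total → factor 2000/1000 = 2
Step 6: 160 μL + 1440 μL = 1600 μL total → factor 1600/160 = 10
Overall dilution factor = 10 × 16 × 12 × 20 × 2 × 10 = 7.68 × 10^5
Final = 2.00 × 10^9 PFU/mL / 7.68 × 10^5 = 2.60 × 10^3 PFU/mL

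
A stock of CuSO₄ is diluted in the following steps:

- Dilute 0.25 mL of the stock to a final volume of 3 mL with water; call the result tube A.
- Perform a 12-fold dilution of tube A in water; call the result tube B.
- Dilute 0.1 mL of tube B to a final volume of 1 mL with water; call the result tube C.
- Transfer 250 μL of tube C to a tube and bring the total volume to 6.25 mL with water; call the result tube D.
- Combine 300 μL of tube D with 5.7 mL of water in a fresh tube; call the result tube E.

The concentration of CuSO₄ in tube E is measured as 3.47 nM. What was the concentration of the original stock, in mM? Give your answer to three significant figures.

2.50 mM

Step 1: 0.25 mL brought to 3 mL → factor 3/0.25 = 12
Step 2: 12-fold → factor 12
Step 3: 0.1 mL brought to 1 mL → factor 1/0.1 = 10
Step 4: 250 μL brought to 6.25 mL → factor 6250/250 = 25
Step 5: 300 μL + 5.7 mL = 6000 μL total → factor 6000/300 = 20
Overall dilution factor = 12 × 12 × 10 × 25 × 20 = 7.2 × 10^5
Stock = 3.47 nM × 7.2 × 10^5 = 2.498 × 10^6 nM = 2.50 mM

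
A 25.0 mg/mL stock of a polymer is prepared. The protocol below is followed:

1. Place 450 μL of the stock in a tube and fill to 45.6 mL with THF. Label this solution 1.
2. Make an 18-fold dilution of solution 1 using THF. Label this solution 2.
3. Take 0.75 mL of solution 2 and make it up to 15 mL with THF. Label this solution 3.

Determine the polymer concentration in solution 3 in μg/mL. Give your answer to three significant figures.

Step 1: 450 μL brought to 45.6 mL → factor 45600/450 = 101.33
Step 2: 18-fold → factor 18
Step 3: 0.75 mL brought to 15 mL → factor 15/0.75 = 20
Overall dilution factor = 101.33 × 18 × 20 = 36480
Final = 25.0 mg/mL / 36480 = 0.0006853 mg/mL = 0.685 μg/mL

0.685 μg/mL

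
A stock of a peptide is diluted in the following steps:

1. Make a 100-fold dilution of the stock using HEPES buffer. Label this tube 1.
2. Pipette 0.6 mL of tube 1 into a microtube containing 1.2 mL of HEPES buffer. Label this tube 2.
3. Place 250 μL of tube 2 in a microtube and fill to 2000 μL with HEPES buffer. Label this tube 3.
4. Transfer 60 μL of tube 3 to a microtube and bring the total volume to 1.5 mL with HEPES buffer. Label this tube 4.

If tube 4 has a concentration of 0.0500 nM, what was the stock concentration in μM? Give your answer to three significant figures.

3.00 μM

Step 1: 100-fold → factor 100
Step 2: 0.6 mL + 1.2 mL = 1.8 mL total → factor 1.8/0.6 = 3
Step 3: 250 μL brought to 2000 μL → factor 2000/250 = 8
Step 4: 60 μL brought to 1.5 mL → factor 1500/60 = 25
Overall dilution factor = 100 × 3 × 8 × 25 = 60000
Stock = 0.0500 nM × 60000 = 3000 nM = 3.00 μM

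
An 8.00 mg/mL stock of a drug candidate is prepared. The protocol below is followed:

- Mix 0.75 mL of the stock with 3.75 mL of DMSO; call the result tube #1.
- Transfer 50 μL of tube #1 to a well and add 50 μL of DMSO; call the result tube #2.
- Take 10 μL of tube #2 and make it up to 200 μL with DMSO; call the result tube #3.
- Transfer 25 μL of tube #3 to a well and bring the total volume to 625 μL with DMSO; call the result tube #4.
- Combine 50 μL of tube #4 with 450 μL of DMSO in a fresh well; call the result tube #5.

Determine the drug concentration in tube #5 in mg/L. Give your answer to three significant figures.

0.133 mg/L

Step 1: 0.75 mL + 3.75 mL = 4.5 mL total → factor 4.5/0.75 = 6
Step 2: 50 μL + 50 μL = 100 μL total → factor 100/50 = 2
Step 3: 10 μL brought to 200 μL → factor 200/10 = 20
Step 4: 25 μL brought to 625 μL → factor 625/25 = 25
Step 5: 50 μL + 450 μL = 500 μL total → factor 500/50 = 10
Overall dilution factor = 6 × 2 × 20 × 25 × 10 = 60000
Final = 8.00 mg/mL / 60000 = 0.0001333 mg/mL = 0.133 mg/L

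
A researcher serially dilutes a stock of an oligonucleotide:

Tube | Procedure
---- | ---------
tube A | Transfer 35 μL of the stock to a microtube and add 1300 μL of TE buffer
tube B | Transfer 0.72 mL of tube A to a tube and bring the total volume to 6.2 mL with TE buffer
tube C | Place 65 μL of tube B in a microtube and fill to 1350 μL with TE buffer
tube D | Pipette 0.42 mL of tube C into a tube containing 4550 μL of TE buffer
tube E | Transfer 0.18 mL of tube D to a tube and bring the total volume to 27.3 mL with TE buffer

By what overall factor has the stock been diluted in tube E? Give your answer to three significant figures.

Step 1: 35 μL + 1300 μL = 1335 μL total → factor 1335/35 = 38.143
Step 2: 0.72 mL brought to 6.2 mL → factor 6.2/0.72 = 8.6111
Step 3: 65 μL brought to 1350 μL → factor 1350/65 = 20.769
Step 4: 0.42 mL + 4550 μL = 4.97 mL total → factor 4.97/0.42 = 11.833
Step 5: 0.18 mL brought to 27.3 mL → factor 27.3/0.18 = 151.67
Overall dilution factor = 38.143 × 8.6111 × 20.769 × 11.833 × 151.67 = 1.2243 × 10^7

1.22 × 10^7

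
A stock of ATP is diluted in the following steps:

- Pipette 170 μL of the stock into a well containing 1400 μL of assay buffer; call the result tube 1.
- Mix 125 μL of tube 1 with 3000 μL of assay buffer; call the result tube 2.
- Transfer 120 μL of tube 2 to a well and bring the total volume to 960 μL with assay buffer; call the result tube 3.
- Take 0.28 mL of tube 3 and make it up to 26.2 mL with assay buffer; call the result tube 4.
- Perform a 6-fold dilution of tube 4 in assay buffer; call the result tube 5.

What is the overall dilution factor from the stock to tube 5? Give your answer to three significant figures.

1.04 × 10^6

Step 1: 170 μL + 1400 μL = 1570 μL total → factor 1570/170 = 9.2353
Step 2: 125 μL + 3000 μL = 3125 μL total → factor 3125/125 = 25
Step 3: 120 μL brought to 960 μL → factor 960/120 = 8
Step 4: 0.28 mL brought to 26.2 mL → factor 26.2/0.28 = 93.571
Step 5: 6-fold → factor 6
Overall dilution factor = 9.2353 × 25 × 8 × 93.571 × 6 = 1.037 × 10^6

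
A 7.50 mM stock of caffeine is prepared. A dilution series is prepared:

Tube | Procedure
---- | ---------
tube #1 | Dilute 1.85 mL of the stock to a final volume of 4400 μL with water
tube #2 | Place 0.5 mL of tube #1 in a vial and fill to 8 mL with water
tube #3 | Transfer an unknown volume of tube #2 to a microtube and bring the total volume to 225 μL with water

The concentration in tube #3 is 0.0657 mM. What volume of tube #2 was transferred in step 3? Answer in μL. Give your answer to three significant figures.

Step 1: 1.85 mL brought to 4400 μL → factor 4.4/1.85 = 2.3784
Step 2: 0.5 mL brought to 8 mL → factor 8/0.5 = 16
Step 3: v brought to 225 μL → factor = 225 μL/v
Product of known-step factors = 38.054
Overall factor = 7.50 mM / (0.0657 mM) = 114.16
Step-3 factor = 114.16 / 38.054 = 2.9998
v = 225 μL / 2.9998 = 75.0 μL

75.0 μL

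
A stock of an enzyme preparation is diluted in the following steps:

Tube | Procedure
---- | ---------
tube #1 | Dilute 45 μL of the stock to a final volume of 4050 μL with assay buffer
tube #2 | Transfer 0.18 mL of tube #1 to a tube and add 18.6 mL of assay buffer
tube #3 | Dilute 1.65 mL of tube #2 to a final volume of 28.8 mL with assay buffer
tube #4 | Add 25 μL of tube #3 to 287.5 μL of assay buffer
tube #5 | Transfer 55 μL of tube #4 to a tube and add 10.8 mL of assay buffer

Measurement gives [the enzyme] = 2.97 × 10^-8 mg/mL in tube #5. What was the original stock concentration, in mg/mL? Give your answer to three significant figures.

Step 1: 45 μL brought to 4050 μL → factor 4050/45 = 90
Step 2: 0.18 mL + 18.6 mL = 18.78 mL total → factor 18.78/0.18 = 104.33
Step 3: 1.65 mL brought to 28.8 mL → factor 28.8/1.65 = 17.455
Step 4: 25 μL + 287.5 μL = 312.5 μL total → factor 312.5/25 = 12.5
Step 5: 55 μL + 10.8 mL = 10855 μL total → factor 10855/55 = 197.36
Overall dilution factor = 90 × 104.33 × 17.455 × 12.5 × 197.36 = 4.0434 × 10^8
Stock = 2.97 × 10^-8 mg/mL × 4.0434 × 10^8 = 12.0 mg/mL

12.0 mg/mL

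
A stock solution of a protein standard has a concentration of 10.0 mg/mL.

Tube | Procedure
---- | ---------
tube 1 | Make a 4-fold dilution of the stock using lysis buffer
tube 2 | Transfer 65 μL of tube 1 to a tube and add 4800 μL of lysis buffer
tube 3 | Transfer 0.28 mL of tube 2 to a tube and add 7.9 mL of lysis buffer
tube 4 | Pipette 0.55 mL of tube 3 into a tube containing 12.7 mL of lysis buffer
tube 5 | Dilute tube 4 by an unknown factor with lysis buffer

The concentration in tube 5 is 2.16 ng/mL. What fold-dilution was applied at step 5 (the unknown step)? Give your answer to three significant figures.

Step 1: 4-fold → factor 4
Step 2: 65 μL + 4800 μL = 4865 μL total → factor 4865/65 = 74.846
Step 3: 0.28 mL + 7.9 mL = 8.18 mL total → factor 8.18/0.28 = 29.214
Step 4: 0.55 mL + 12.7 mL = 13.25 mL total → factor 13.25/0.55 = 24.091
Step 5: unknown factor x
Product of known-step factors = 2.1071 × 10^5
Overall factor = 10.0 mg/mL / (2.16 ng/mL) = 4.6296 × 10^6
x = 4.6296 × 10^6 / 2.1071 × 10^5 = 22.0

22.0-fold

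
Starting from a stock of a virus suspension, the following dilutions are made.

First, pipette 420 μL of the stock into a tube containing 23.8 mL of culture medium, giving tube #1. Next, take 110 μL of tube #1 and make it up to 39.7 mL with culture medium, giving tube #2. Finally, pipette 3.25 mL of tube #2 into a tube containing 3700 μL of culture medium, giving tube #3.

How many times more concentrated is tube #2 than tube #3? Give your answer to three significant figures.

Step 1: 420 μL + 23.8 mL = 24220 μL total → factor 24220/420 = 57.667
Step 2: 110 μL brought to 39.7 mL → factor 39700/110 = 360.91
Step 3: 3.25 mL + 3700 μL = 6.95 mL total → factor 6.95/3.25 = 2.1385
Dilution factor to tube #2 = 20812; to tube #3 = 44507
[tube #2]/[tube #3] = (factor to tube #3)/(factor to tube #2) = 44507/20812 = 2.14

2.14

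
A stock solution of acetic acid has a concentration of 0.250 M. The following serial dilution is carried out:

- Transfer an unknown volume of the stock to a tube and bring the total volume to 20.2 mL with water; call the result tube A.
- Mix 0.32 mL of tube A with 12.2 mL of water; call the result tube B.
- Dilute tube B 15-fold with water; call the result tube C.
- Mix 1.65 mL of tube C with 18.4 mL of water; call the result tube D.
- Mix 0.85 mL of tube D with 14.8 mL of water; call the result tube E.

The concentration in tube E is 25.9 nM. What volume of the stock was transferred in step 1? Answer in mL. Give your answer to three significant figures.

Step 1: v brought to 20.2 mL → factor = 20.2 mL/v
Step 2: 0.32 mL + 12.2 mL = 12.52 mL total → factor 12.52/0.32 = 39.125
Step 3: 15-fold → factor 15
Step 4: 1.65 mL + 18.4 mL = 20.05 mL total → factor 20.05/1.65 = 12.152
Step 5: 0.85 mL + 14.8 mL = 15.65 mL total → factor 15.65/0.85 = 18.412
Product of known-step factors = 1.313 × 10^5
Overall factor = 0.250 M / (25.9 nM) = 9.6525 × 10^6
Step-1 factor = 9.6525 × 10^6 / 1.313 × 10^5 = 73.514
v = 20.2 mL / 73.514 = 0.275 mL

0.275 mL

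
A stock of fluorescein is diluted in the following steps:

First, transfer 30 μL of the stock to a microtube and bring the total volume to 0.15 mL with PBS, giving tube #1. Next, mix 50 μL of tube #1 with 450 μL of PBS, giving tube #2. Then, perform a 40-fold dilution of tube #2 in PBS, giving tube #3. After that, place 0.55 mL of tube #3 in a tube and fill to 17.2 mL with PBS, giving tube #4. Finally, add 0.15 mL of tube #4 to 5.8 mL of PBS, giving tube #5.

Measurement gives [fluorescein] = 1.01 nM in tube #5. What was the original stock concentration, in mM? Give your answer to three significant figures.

Step 1: 30 μL brought to 0.15 mL → factor 150/30 = 5
Step 2: 50 μL + 450 μL = 500 μL total → factor 500/50 = 10
Step 3: 40-fold → factor 40
Step 4: 0.55 mL brought to 17.2 mL → factor 17.2/0.55 = 31.273
Step 5: 0.15 mL + 5.8 mL = 5.95 mL total → factor 5.95/0.15 = 39.667
Overall dilution factor = 5 × 10 × 40 × 31.273 × 39.667 = 2.481 × 10^6
Stock = 1.01 nM × 2.481 × 10^6 = 2.506 × 10^6 nM = 2.51 mM

2.51 mM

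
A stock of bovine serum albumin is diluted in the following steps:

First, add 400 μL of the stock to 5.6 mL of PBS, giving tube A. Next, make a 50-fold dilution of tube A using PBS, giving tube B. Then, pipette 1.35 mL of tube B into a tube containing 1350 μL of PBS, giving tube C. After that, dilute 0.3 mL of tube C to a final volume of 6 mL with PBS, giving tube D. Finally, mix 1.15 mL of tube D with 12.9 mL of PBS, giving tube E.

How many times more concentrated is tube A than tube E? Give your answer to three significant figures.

Step 1: 400 μL + 5.6 mL = 6000 μL total → factor 6000/400 = 15
Step 2: 50-fold → factor 50
Step 3: 1.35 mL + 1350 μL = 2.7 mL total → factor 2.7/1.35 = 2
Step 4: 0.3 mL brought to 6 mL → factor 6/0.3 = 20
Step 5: 1.15 mL + 12.9 mL = 14.05 mL total → factor 14.05/1.15 = 12.217
Dilution factor to tube A = 15; to tube E = 3.6652 × 10^5
[tube A]/[tube E] = (factor to tube E)/(factor to tube A) = 3.6652 × 10^5/15 = 2.44 × 10^4

2.44 × 10^4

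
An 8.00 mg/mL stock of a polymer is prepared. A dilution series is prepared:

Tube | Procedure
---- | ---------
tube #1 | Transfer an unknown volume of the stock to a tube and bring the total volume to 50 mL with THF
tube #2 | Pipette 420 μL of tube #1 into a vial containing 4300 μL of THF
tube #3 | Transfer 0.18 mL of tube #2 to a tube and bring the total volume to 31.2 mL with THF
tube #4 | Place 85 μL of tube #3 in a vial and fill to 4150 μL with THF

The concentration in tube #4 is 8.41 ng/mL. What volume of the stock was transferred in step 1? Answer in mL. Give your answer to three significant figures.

5.00 mL

Step 1: v brought to 50 mL → factor = 50 mL/v
Step 2: 420 μL + 4300 μL = 4720 μL total → factor 4720/420 = 11.238
Step 3: 0.18 mL brought to 31.2 mL → factor 31.2/0.18 = 173.33
Step 4: 85 μL brought to 4150 μL → factor 4150/85 = 48.824
Product of known-step factors = 95105
Overall factor = 8.00 mg/mL / (8.41 ng/mL) = 9.5125 × 10^5
Step-1 factor = 9.5125 × 10^5 / 95105 = 10.002
v = 50 mL / 10.002 = 5.00 mL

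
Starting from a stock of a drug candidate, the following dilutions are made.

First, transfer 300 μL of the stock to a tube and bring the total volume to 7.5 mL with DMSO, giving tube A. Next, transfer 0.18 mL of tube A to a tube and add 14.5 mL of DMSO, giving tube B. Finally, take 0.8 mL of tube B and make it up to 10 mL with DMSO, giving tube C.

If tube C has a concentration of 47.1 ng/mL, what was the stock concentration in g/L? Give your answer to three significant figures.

1.20 g/L

Step 1: 300 μL brought to 7.5 mL → factor 7500/300 = 25
Step 2: 0.18 mL + 14.5 mL = 14.68 mL total → factor 14.68/0.18 = 81.556
Step 3: 0.8 mL brought to 10 mL → factor 10/0.8 = 12.5
Overall dilution factor = 25 × 81.556 × 12.5 = 25486
Stock = 47.1 ng/mL × 25486 = 1.200 × 10^6 ng/mL = 1.20 g/L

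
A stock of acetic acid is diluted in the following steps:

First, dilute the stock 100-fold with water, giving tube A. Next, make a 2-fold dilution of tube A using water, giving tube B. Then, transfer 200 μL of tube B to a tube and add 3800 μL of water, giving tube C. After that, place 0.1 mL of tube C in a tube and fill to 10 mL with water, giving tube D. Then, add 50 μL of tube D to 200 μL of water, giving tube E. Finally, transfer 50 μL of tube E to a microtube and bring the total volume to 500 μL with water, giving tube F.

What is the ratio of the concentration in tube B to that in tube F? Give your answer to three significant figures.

1.00 × 10^5

Step 1: 100-fold → factor 100
Step 2: 2-fold → factor 2
Step 3: 200 μL + 3800 μL = 4000 μL total → factor 4000/200 = 20
Step 4: 0.1 mL brought to 10 mL → factor 10/0.1 = 100
Step 5: 50 μL + 200 μL = 250 μL total → factor 250/50 = 5
Step 6: 50 μL brought to 500 μL → factor 500/50 = 10
Dilution factor to tube B = 200; to tube F = 2 × 10^7
[tube B]/[tube F] = (factor to tube F)/(factor to tube B) = 2 × 10^7/200 = 1.00 × 10^5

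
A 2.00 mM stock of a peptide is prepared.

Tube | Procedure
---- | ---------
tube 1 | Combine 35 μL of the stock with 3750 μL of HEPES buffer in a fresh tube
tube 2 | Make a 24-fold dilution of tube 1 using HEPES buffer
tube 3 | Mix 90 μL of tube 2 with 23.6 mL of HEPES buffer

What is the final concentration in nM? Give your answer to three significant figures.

2.93 nM

Step 1: 35 μL + 3750 μL = 3785 μL total → factor 3785/35 = 108.14
Step 2: 24-fold → factor 24
Step 3: 90 μL + 23.6 mL = 23690 μL total → factor 23690/90 = 263.22
Overall dilution factor = 108.14 × 24 × 263.22 = 6.8317 × 10^5
Final = 2.00 mM / 6.8317 × 10^5 = 2.928 × 10^-6 mM = 2.93 nM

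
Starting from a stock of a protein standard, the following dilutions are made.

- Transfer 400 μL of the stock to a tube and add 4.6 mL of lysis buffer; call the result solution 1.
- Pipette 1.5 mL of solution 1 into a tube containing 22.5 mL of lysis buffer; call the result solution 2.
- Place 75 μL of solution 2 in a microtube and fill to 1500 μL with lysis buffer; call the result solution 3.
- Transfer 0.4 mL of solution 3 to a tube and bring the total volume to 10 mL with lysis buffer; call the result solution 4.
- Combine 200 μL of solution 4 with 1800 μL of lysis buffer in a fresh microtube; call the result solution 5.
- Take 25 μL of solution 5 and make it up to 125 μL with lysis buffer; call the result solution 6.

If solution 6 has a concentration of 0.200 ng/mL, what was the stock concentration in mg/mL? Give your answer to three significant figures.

1.00 mg/mL

Step 1: 400 μL + 4.6 mL = 5000 μL total → factor 5000/400 = 12.5
Step 2: 1.5 mL + 22.5 mL = 24 mL total → factor 24/1.5 = 16
Step 3: 75 μL brought to 1500 μL → factor 1500/75 = 20
Step 4: 0.4 mL brought to 10 mL → factor 10/0.4 = 25
Step 5: 200 μL + 1800 μL = 2000 μL total → factor 2000/200 = 10
Step 6: 25 μL brought to 125 μL → factor 125/25 = 5
Overall dilution factor = 12.5 × 16 × 20 × 25 × 10 × 5 = 5 × 10^6
Stock = 0.200 ng/mL × 5 × 10^6 = 1.000 × 10^6 ng/mL = 1.00 mg/mL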